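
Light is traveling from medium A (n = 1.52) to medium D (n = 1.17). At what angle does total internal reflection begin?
θc = arcsin(n₂/n₁) = 50.33°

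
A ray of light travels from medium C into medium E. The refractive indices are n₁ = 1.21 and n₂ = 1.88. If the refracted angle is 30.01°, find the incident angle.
sin θ₁ = (n₂/n₁)·sin θ₂ → θ₁ = 51°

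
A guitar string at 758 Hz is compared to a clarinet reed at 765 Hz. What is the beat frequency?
7 Hz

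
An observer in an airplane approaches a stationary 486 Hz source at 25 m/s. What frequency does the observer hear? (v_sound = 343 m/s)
f_obs = f·(v + v_o)/v = 521.4 Hz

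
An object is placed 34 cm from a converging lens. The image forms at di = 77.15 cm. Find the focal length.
1/f = 1/do + 1/di → f = 23.6 cm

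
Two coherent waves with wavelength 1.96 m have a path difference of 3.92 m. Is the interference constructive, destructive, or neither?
constructive — path difference = 2λ, a whole number of wavelengths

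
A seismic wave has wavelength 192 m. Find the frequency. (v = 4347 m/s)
f = v/λ = 22.64 Hz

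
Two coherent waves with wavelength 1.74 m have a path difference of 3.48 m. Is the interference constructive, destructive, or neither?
constructive — path difference = 2λ, a whole number of wavelengths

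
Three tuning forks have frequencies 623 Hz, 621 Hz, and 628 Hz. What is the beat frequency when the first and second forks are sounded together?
2 Hz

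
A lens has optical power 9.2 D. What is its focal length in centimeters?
f = 1/P = 10.87 cm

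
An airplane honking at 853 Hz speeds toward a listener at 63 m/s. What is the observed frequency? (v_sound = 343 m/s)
f_obs = f·v/(v − v_s) = 1045 Hz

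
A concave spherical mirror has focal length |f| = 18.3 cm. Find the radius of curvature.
R = 2|f| = 36.6 cm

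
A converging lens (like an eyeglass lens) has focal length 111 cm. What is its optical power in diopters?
P = 1/f = 0.9009 D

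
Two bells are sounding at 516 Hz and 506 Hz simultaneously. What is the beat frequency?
10 Hz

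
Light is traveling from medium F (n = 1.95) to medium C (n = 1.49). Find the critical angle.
θc = arcsin(n₂/n₁) = 49.83°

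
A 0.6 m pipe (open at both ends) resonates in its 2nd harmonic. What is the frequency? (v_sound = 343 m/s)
fₙ = nv/(2L) = 571.7 Hz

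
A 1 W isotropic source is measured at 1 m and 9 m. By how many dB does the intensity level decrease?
Δβ = 20·log₁₀(r₂/r₁) = 19.08 dB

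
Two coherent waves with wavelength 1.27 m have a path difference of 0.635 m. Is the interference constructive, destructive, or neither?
destructive — path difference = 0.5λ, an odd multiple of λ/2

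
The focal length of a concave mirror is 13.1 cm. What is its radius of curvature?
R = 2|f| = 26.2 cm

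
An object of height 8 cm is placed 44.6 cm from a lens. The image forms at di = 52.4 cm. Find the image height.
hi = (-di/do) × ho = -9.399 cm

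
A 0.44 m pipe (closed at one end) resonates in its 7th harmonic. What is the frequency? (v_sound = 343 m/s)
fₙ = nv/(4L) = 1364 Hz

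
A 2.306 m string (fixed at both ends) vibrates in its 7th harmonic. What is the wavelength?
λₙ = 2L/n = 0.6589 m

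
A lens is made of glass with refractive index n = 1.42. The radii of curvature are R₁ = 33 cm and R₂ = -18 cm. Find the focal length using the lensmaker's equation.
1/f = (n − 1)(1/R₁ − 1/R₂) → f = 27.73 cm (converging lens)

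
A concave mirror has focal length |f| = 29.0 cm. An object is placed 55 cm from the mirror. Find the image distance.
f = +29.0 cm (concave); 1/di = 1/f − 1/do → di = 61.35 cm (real image, in front of mirror)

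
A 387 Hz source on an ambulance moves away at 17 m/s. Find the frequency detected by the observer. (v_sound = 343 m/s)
f_obs = f·v/(v + v_s) = 368.7 Hz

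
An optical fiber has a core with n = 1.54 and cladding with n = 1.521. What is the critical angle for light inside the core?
θc = arcsin(n_cladding/n_core) = 80.99°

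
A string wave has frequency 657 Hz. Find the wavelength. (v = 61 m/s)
λ = v/f = 0.09285 m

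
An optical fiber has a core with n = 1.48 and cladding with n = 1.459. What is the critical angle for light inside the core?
θc = arcsin(n_cladding/n_core) = 80.34°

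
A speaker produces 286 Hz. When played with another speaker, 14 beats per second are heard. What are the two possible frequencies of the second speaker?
f₂ = 286 ± 14 Hz → 300 Hz or 272 Hz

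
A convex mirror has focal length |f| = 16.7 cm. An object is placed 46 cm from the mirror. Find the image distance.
f = −16.7 cm (convex); 1/di = 1/f − 1/do → di = -12.25 cm (virtual image, behind mirror)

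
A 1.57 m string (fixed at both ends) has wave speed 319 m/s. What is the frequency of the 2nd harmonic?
fₙ = nv/(2L) = 203.2 Hz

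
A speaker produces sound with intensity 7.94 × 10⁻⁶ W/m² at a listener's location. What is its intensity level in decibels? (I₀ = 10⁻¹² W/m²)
β = 10·log₁₀(I/I₀) = 69 dB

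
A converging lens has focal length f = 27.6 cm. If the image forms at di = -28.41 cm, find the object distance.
1/do = 1/f − 1/di → do = 14 cm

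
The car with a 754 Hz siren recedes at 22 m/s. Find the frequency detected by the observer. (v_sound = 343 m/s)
f_obs = f·v/(v + v_s) = 708.6 Hz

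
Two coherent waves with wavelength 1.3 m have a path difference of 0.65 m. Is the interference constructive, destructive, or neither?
destructive — path difference = 0.5λ, an odd multiple of λ/2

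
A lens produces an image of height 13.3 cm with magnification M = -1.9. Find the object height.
ho = |hi|/|M| = 7 cm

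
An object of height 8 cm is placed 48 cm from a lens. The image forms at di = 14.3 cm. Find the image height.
hi = (-di/do) × ho = -2.383 cm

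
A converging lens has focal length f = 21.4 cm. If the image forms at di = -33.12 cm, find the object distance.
1/do = 1/f − 1/di → do = 13 cm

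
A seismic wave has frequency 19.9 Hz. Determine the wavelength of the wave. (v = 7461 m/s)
λ = v/f = 374.9 m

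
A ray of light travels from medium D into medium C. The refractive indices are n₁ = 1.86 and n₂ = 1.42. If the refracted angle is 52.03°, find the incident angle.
sin θ₁ = (n₂/n₁)·sin θ₂ → θ₁ = 37°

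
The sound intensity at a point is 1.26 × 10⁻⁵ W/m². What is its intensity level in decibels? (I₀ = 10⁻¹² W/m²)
β = 10·log₁₀(I/I₀) = 71 dB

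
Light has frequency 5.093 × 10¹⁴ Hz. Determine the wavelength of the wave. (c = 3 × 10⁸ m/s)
λ = c/f = 589 nm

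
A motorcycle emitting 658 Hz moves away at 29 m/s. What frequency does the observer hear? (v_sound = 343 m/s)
f_obs = f·v/(v + v_s) = 606.7 Hz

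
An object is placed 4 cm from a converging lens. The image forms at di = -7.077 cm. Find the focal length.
1/f = 1/do + 1/di → f = 9.2 cm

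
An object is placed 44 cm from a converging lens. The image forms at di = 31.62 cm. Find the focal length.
1/f = 1/do + 1/di → f = 18.4 cm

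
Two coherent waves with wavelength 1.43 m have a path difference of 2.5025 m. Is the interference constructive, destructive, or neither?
neither (partial) — path difference = 1.75λ, neither a whole number of wavelengths nor an odd multiple of λ/2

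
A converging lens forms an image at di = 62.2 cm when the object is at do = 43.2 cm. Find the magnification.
M = −di/do = -1.44 (inverted image)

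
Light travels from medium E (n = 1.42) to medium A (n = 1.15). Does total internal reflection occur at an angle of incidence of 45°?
θc = arcsin(n₂/n₁) = 54.08°; 45° < θc, so no — the ray refracts.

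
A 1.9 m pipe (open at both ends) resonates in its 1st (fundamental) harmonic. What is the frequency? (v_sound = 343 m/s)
fₙ = nv/(2L) = 90.26 Hz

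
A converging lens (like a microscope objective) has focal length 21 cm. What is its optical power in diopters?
P = 1/f = 4.762 D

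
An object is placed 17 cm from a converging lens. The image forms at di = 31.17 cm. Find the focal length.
1/f = 1/do + 1/di → f = 11 cm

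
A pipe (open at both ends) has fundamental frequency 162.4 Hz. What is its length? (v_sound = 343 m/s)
L = v/(2f₁) = 1.056 m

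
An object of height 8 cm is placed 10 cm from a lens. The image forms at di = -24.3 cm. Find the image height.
hi = (-di/do) × ho = 19.44 cm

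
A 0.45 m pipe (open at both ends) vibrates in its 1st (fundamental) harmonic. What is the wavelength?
λₙ = 2L/n = 0.9 m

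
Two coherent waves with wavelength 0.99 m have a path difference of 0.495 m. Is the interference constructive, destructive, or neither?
destructive — path difference = 0.5λ, an odd multiple of λ/2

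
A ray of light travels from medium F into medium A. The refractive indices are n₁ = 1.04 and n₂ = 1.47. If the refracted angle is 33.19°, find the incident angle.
sin θ₁ = (n₂/n₁)·sin θ₂ → θ₁ = 50.69°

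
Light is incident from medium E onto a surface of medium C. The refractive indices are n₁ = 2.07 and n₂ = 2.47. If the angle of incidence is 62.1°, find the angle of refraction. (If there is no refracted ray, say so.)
sin θ₂ = (n₁/n₂)·sin θ₁ = 0.7406 → θ₂ = 47.79°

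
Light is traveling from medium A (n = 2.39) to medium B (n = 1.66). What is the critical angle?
θc = arcsin(n₂/n₁) = 43.99°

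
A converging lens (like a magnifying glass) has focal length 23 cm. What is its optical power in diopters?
P = 1/f = 4.348 D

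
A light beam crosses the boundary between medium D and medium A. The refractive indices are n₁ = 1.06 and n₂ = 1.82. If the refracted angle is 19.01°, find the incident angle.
sin θ₁ = (n₂/n₁)·sin θ₂ → θ₁ = 34.01°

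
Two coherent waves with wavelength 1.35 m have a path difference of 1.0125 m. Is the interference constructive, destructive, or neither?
neither (partial) — path difference = 0.75λ, neither a whole number of wavelengths nor an odd multiple of λ/2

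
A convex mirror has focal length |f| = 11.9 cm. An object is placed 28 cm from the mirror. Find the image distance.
f = −11.9 cm (convex); 1/di = 1/f − 1/do → di = -8.351 cm (virtual image, behind mirror)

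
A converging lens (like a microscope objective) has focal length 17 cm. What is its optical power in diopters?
P = 1/f = 5.882 D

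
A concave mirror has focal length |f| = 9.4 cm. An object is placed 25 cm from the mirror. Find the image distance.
f = +9.4 cm (concave); 1/di = 1/f − 1/do → di = 15.06 cm (real image, in front of mirror)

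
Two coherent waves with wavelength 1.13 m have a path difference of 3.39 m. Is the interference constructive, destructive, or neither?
constructive — path difference = 3λ, a whole number of wavelengths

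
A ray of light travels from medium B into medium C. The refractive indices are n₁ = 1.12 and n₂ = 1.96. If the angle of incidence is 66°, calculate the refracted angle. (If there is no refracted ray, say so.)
sin θ₂ = (n₁/n₂)·sin θ₁ = 0.522 → θ₂ = 31.47°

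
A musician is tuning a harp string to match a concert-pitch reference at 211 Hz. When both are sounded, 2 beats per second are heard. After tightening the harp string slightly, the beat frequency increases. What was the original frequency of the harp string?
213 Hz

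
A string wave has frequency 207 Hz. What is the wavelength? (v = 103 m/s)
λ = v/f = 0.4976 m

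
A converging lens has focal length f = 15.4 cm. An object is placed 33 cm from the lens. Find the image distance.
1/di = 1/f − 1/do → di = 28.88 cm (real image)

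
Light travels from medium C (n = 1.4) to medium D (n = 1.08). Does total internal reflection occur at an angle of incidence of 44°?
θc = arcsin(n₂/n₁) = 50.48°; 44° < θc, so no — the ray refracts.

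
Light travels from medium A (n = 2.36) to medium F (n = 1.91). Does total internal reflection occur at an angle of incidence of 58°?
θc = arcsin(n₂/n₁) = 54.03°; 58° > θc, so yes — total internal reflection.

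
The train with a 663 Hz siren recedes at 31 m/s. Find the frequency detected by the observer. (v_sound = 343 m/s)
f_obs = f·v/(v + v_s) = 608 Hz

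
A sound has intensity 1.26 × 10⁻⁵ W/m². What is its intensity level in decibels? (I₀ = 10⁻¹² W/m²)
β = 10·log₁₀(I/I₀) = 71 dB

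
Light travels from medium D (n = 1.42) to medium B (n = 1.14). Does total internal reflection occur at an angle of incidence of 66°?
θc = arcsin(n₂/n₁) = 53.4°; 66° > θc, so yes — total internal reflection.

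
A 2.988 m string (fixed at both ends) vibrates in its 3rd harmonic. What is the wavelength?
λₙ = 2L/n = 1.992 m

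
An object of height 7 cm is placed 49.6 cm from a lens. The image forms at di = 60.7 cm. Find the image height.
hi = (-di/do) × ho = -8.567 cm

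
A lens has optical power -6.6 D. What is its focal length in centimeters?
f = 1/P = -15.15 cm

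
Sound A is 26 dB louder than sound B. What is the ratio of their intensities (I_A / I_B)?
I_A/I_B = 10^(Δβ/10) = 398.1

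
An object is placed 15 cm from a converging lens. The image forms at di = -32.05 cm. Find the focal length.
1/f = 1/do + 1/di → f = 28.2 cm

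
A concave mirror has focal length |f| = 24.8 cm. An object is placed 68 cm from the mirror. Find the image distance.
f = +24.8 cm (concave); 1/di = 1/f − 1/do → di = 39.04 cm (real image, in front of mirror)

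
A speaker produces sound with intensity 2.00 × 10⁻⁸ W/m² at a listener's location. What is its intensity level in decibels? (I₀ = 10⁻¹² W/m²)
β = 10·log₁₀(I/I₀) = 43.01 dB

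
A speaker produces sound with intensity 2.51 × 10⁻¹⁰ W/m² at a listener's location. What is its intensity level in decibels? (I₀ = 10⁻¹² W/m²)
β = 10·log₁₀(I/I₀) = 24 dB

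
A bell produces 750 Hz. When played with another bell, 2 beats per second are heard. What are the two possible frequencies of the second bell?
f₂ = 750 ± 2 Hz → 752 Hz or 748 Hz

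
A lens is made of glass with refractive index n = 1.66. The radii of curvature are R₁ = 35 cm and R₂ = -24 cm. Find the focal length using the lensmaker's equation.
1/f = (n − 1)(1/R₁ − 1/R₂) → f = 21.57 cm (converging lens)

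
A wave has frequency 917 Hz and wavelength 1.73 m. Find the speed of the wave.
v = fλ = 1586 m/s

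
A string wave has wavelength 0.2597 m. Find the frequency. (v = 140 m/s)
f = v/λ = 539.1 Hz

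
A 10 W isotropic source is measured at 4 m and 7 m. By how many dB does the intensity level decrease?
Δβ = 20·log₁₀(r₂/r₁) = 4.861 dB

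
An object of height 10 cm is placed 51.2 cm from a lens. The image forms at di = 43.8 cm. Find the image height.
hi = (-di/do) × ho = -8.555 cm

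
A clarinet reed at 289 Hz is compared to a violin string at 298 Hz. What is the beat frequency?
9 Hz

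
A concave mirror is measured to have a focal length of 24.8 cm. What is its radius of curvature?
R = 2|f| = 49.6 cm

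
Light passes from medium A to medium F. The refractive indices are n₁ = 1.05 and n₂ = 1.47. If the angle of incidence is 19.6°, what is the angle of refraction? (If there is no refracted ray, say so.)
sin θ₂ = (n₁/n₂)·sin θ₁ = 0.2396 → θ₂ = 13.86°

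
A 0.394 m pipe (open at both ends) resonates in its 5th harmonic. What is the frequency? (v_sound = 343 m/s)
fₙ = nv/(2L) = 2176 Hz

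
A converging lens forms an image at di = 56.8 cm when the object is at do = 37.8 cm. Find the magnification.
M = −di/do = -1.503 (inverted image)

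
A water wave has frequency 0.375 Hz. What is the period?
T = 1/f = 2.667 s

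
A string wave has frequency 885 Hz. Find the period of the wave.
T = 1/f = 0.00113 s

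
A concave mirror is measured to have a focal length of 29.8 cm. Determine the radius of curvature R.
R = 2|f| = 59.6 cm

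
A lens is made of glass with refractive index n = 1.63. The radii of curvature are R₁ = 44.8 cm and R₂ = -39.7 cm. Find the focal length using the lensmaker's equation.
1/f = (n − 1)(1/R₁ − 1/R₂) → f = 33.41 cm (converging lens)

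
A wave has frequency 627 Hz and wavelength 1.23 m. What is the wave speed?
v = fλ = 771.2 m/s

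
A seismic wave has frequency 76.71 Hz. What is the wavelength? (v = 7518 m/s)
λ = v/f = 98.01 m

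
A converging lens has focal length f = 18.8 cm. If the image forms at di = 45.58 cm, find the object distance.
1/do = 1/f − 1/di → do = 32 cm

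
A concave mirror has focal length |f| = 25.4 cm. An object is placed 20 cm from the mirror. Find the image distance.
f = +25.4 cm (concave); 1/di = 1/f − 1/do → di = -94.07 cm (virtual image, behind mirror)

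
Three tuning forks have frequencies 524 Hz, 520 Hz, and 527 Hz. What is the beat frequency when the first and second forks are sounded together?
4 Hz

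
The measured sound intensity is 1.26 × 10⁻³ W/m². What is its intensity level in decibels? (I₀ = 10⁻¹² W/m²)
β = 10·log₁₀(I/I₀) = 91 dB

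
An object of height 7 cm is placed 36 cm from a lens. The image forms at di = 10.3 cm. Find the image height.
hi = (-di/do) × ho = -2.003 cm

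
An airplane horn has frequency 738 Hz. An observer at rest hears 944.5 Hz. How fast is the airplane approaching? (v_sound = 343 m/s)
v_s = v·(1 − f/f_obs) = 74.99 m/s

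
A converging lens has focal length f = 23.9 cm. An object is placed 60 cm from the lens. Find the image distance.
1/di = 1/f − 1/do → di = 39.72 cm (real image)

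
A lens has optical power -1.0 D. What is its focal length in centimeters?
f = 1/P = -100 cm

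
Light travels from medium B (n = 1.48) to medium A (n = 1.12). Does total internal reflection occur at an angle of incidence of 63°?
θc = arcsin(n₂/n₁) = 49.18°; 63° > θc, so yes — total internal reflection.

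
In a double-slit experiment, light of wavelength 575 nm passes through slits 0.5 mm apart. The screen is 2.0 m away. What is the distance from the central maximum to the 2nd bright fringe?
y = mλL/d = 4.6 mm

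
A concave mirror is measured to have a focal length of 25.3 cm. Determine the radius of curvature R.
R = 2|f| = 50.6 cm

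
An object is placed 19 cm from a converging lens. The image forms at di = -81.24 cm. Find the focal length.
1/f = 1/do + 1/di → f = 24.8 cm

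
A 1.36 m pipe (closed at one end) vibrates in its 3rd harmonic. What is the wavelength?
λₙ = 4L/n = 1.813 m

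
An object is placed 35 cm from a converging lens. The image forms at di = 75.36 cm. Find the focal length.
1/f = 1/do + 1/di → f = 23.9 cm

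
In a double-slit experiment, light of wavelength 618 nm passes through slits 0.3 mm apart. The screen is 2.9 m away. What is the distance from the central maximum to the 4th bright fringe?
y = mλL/d = 23.9 mm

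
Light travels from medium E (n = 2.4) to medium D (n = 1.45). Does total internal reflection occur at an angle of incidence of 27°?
θc = arcsin(n₂/n₁) = 37.17°; 27° < θc, so no — the ray refracts.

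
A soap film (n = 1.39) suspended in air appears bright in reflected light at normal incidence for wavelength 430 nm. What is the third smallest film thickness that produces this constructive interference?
2nt = (m − ½)λ with m = 3 → t = (m − ½)λ/(2n) = 386.7 nm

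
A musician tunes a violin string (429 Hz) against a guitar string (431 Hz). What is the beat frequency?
2 Hz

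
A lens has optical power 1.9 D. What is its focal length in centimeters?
f = 1/P = 52.63 cm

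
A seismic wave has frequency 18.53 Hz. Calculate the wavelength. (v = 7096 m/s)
λ = v/f = 382.9 m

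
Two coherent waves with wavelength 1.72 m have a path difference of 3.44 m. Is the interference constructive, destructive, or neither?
constructive — path difference = 2λ, a whole number of wavelengths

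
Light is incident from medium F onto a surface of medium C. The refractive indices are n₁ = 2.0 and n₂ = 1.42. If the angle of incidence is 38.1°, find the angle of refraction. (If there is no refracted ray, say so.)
sin θ₂ = (n₁/n₂)·sin θ₁ = 0.8691 → θ₂ = 60.35°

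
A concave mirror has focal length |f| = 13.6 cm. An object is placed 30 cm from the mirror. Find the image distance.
f = +13.6 cm (concave); 1/di = 1/f − 1/do → di = 24.88 cm (real image, in front of mirror)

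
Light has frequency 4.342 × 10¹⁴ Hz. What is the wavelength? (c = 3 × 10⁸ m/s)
λ = c/f = 690.9 nm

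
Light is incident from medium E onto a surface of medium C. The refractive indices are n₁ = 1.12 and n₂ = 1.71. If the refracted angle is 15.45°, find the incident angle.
sin θ₁ = (n₂/n₁)·sin θ₂ → θ₁ = 24°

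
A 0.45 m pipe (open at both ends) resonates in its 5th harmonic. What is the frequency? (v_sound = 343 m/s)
fₙ = nv/(2L) = 1906 Hz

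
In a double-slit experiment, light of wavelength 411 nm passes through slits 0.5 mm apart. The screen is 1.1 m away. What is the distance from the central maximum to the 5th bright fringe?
y = mλL/d = 4.521 mm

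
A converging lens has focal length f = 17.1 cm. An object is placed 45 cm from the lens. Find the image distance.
1/di = 1/f − 1/do → di = 27.58 cm (real image)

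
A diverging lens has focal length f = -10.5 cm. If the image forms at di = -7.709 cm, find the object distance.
1/do = 1/f − 1/di → do = 29 cm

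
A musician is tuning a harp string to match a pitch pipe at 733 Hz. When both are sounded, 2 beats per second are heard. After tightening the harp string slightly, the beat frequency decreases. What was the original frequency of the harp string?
731 Hz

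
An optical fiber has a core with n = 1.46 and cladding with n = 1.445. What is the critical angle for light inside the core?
θc = arcsin(n_cladding/n_core) = 81.78°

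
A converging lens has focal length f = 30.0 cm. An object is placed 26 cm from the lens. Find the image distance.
1/di = 1/f − 1/do → di = -195 cm (virtual image)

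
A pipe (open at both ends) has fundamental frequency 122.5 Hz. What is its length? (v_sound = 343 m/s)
L = v/(2f₁) = 1.4 m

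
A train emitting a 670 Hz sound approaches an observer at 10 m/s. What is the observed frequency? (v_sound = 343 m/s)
f_obs = f·v/(v − v_s) = 690.1 Hz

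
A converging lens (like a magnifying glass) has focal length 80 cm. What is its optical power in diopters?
P = 1/f = 1.25 D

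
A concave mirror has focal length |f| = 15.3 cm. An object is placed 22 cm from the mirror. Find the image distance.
f = +15.3 cm (concave); 1/di = 1/f − 1/do → di = 50.24 cm (real image, in front of mirror)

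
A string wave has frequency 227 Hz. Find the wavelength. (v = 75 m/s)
λ = v/f = 0.3304 m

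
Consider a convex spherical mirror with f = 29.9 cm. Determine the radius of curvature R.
R = 2|f| = 59.8 cm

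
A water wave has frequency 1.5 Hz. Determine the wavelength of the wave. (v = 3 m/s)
λ = v/f = 2 m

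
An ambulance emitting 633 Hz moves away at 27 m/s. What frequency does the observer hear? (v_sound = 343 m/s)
f_obs = f·v/(v + v_s) = 586.8 Hz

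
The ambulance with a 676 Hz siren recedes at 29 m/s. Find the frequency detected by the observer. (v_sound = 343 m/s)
f_obs = f·v/(v + v_s) = 623.3 Hz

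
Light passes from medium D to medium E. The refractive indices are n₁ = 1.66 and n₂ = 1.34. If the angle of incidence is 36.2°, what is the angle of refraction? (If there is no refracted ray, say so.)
sin θ₂ = (n₁/n₂)·sin θ₁ = 0.7316 → θ₂ = 47.02°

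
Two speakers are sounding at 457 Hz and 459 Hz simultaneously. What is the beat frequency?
2 Hz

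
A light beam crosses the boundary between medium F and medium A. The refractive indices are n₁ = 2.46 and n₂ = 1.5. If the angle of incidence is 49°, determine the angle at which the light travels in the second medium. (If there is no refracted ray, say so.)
sin θ₂ = (n₁/n₂)·sin θ₁ = 1.238 > 1, so there is no refracted ray — the light undergoes total internal reflection.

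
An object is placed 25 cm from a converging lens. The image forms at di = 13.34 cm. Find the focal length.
1/f = 1/do + 1/di → f = 8.698 cm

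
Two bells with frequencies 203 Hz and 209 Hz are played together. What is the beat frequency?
6 Hz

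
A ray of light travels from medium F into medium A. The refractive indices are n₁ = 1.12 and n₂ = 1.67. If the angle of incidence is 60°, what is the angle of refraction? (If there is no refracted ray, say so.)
sin θ₂ = (n₁/n₂)·sin θ₁ = 0.5808 → θ₂ = 35.51°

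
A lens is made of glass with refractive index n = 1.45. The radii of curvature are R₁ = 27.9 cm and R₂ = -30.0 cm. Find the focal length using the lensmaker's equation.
1/f = (n − 1)(1/R₁ − 1/R₂) → f = 32.12 cm (converging lens)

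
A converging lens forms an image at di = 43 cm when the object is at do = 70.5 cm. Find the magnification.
M = −di/do = -0.6099 (inverted image)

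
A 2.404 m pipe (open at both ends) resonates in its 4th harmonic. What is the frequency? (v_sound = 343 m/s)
fₙ = nv/(2L) = 285.4 Hz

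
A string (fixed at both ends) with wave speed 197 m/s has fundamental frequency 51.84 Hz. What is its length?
L = v/(2f₁) = 1.9 m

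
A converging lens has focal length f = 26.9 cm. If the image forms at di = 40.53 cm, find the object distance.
1/do = 1/f − 1/di → do = 79.99 cm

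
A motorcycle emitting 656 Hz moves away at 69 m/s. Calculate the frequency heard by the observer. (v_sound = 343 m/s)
f_obs = f·v/(v + v_s) = 546.1 Hz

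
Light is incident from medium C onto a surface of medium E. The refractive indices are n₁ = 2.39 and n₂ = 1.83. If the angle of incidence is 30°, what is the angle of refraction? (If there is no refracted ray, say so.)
sin θ₂ = (n₁/n₂)·sin θ₁ = 0.653 → θ₂ = 40.77°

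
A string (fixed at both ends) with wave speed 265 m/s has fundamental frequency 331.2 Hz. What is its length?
L = v/(2f₁) = 0.4001 m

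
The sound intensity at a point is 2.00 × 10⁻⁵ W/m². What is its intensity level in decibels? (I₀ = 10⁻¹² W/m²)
β = 10·log₁₀(I/I₀) = 73.01 dB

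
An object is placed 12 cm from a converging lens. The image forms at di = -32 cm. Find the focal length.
1/f = 1/do + 1/di → f = 19.2 cm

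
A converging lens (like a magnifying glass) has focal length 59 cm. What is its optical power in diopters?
P = 1/f = 1.695 D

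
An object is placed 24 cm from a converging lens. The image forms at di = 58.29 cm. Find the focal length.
1/f = 1/do + 1/di → f = 17 cm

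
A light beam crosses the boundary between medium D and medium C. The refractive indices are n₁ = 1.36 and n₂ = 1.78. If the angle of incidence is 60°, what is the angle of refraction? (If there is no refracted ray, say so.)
sin θ₂ = (n₁/n₂)·sin θ₁ = 0.6617 → θ₂ = 41.43°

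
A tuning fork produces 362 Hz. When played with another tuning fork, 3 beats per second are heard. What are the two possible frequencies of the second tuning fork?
f₂ = 362 ± 3 Hz → 365 Hz or 359 Hz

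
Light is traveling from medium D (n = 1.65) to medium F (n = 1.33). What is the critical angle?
θc = arcsin(n₂/n₁) = 53.71°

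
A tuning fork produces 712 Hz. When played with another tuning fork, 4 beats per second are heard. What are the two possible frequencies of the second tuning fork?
f₂ = 712 ± 4 Hz → 716 Hz or 708 Hz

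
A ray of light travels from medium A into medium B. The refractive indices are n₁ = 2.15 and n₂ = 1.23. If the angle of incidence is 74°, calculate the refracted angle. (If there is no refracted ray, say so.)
sin θ₂ = (n₁/n₂)·sin θ₁ = 1.68 > 1, so there is no refracted ray — the light undergoes total internal reflection.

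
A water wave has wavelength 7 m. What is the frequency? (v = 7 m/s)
f = v/λ = 1 Hz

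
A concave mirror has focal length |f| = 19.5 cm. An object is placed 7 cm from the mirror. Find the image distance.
f = +19.5 cm (concave); 1/di = 1/f − 1/do → di = -10.92 cm (virtual image, behind mirror)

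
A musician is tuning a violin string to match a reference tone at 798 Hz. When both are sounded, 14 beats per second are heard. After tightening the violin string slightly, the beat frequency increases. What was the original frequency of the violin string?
812 Hz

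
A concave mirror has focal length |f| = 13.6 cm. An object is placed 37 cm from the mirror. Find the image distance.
f = +13.6 cm (concave); 1/di = 1/f − 1/do → di = 21.5 cm (real image, in front of mirror)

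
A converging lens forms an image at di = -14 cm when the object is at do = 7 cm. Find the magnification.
M = −di/do = 2 (upright image)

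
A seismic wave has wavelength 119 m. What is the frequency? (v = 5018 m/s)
f = v/λ = 42.17 Hz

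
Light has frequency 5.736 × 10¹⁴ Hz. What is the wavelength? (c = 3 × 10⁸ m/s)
λ = c/f = 523 nm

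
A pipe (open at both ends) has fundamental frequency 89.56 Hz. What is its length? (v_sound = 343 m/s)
L = v/(2f₁) = 1.915 m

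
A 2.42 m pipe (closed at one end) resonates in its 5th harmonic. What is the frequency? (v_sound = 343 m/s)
fₙ = nv/(4L) = 177.2 Hz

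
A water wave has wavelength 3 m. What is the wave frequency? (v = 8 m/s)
f = v/λ = 2.667 Hz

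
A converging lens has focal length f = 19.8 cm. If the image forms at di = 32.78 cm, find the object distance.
1/do = 1/f − 1/di → do = 50 cm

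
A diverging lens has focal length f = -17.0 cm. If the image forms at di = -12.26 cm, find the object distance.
1/do = 1/f − 1/di → do = 43.97 cm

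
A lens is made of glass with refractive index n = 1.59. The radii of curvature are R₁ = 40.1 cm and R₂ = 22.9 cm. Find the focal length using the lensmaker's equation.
1/f = (n − 1)(1/R₁ − 1/R₂) → f = -90.49 cm (diverging lens)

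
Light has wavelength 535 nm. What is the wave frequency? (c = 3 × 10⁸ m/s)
f = c/λ = 5.607 × 10¹⁴ Hz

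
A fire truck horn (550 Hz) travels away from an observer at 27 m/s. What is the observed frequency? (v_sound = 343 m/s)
f_obs = f·v/(v + v_s) = 509.9 Hz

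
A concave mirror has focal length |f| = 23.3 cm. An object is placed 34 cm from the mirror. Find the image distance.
f = +23.3 cm (concave); 1/di = 1/f − 1/do → di = 74.04 cm (real image, in front of mirror)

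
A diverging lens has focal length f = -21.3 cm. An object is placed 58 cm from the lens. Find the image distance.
1/di = 1/f − 1/do → di = -15.58 cm (virtual image)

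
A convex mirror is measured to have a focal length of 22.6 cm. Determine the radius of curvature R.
R = 2|f| = 45.2 cm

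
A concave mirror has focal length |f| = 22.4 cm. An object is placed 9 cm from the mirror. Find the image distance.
f = +22.4 cm (concave); 1/di = 1/f − 1/do → di = -15.04 cm (virtual image, behind mirror)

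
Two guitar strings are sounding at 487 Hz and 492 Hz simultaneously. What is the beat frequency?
5 Hz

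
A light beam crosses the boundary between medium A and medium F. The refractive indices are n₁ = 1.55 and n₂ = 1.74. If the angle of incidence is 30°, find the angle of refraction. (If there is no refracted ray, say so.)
sin θ₂ = (n₁/n₂)·sin θ₁ = 0.4454 → θ₂ = 26.45°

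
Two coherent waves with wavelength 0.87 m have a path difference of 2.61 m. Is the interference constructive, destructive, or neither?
constructive — path difference = 3λ, a whole number of wavelengths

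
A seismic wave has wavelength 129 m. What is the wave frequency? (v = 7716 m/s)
f = v/λ = 59.81 Hz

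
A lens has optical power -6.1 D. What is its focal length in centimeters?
f = 1/P = -16.39 cm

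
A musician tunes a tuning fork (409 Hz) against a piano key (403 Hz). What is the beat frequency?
6 Hz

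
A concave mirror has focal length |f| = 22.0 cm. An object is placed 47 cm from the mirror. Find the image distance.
f = +22.0 cm (concave); 1/di = 1/f − 1/do → di = 41.36 cm (real image, in front of mirror)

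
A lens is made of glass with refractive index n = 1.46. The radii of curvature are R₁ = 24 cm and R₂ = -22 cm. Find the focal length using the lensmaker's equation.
1/f = (n − 1)(1/R₁ − 1/R₂) → f = 24.95 cm (converging lens)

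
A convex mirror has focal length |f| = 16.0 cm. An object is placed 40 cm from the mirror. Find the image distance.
f = −16.0 cm (convex); 1/di = 1/f − 1/do → di = -11.43 cm (virtual image, behind mirror)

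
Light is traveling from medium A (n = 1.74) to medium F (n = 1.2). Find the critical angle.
θc = arcsin(n₂/n₁) = 43.6°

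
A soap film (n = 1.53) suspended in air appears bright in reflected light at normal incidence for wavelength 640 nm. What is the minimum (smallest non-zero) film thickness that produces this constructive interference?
2nt = (m − ½)λ with m = 1 → t = (m − ½)λ/(2n) = 104.6 nm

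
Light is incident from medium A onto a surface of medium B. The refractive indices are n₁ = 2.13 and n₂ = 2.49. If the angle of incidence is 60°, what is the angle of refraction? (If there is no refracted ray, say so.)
sin θ₂ = (n₁/n₂)·sin θ₁ = 0.7408 → θ₂ = 47.8°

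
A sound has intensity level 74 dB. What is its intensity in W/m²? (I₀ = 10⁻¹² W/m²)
I = I₀·10^(β/10) = 2.51 × 10⁻⁵ W/m²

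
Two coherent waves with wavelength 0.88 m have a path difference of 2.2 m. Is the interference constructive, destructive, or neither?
destructive — path difference = 2.5λ, an odd multiple of λ/2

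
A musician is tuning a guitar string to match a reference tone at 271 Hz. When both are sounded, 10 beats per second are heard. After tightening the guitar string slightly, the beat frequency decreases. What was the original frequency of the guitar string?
261 Hz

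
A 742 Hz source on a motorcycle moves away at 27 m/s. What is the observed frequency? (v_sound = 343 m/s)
f_obs = f·v/(v + v_s) = 687.9 Hz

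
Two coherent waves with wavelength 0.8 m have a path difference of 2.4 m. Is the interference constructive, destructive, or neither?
constructive — path difference = 3λ, a whole number of wavelengths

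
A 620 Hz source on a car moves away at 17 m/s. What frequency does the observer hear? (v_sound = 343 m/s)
f_obs = f·v/(v + v_s) = 590.7 Hz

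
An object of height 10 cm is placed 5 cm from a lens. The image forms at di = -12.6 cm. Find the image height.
hi = (-di/do) × ho = 25.2 cm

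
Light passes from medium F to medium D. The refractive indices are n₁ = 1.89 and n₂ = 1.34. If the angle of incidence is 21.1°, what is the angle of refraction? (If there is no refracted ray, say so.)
sin θ₂ = (n₁/n₂)·sin θ₁ = 0.5078 → θ₂ = 30.51°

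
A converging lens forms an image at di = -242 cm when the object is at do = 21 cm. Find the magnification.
M = −di/do = 11.52 (upright image)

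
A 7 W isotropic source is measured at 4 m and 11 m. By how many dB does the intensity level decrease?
Δβ = 20·log₁₀(r₂/r₁) = 8.787 dB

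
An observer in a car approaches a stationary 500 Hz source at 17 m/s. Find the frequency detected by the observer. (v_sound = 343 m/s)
f_obs = f·(v + v_o)/v = 524.8 Hz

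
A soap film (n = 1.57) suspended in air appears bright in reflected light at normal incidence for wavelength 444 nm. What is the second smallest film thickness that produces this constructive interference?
2nt = (m − ½)λ with m = 2 → t = (m − ½)λ/(2n) = 212.1 nm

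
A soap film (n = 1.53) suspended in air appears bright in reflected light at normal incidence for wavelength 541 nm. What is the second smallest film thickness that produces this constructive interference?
2nt = (m − ½)λ with m = 2 → t = (m − ½)λ/(2n) = 265.2 nm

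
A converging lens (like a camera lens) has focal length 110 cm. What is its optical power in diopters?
P = 1/f = 0.9091 D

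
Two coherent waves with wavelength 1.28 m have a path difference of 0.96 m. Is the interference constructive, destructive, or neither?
neither (partial) — path difference = 0.75λ, neither a whole number of wavelengths nor an odd multiple of λ/2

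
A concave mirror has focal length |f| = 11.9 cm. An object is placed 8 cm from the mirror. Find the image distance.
f = +11.9 cm (concave); 1/di = 1/f − 1/do → di = -24.41 cm (virtual image, behind mirror)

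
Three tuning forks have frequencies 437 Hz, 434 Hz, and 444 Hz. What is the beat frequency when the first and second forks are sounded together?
3 Hz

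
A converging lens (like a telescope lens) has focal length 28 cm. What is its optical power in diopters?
P = 1/f = 3.571 D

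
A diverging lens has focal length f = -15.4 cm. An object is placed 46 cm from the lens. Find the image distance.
1/di = 1/f − 1/do → di = -11.54 cm (virtual image)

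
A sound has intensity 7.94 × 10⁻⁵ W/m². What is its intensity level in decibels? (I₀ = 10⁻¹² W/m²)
β = 10·log₁₀(I/I₀) = 79 dB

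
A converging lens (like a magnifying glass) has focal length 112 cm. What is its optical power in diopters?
P = 1/f = 0.8929 D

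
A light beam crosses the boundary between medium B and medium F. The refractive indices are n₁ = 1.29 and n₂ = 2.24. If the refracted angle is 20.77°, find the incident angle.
sin θ₁ = (n₂/n₁)·sin θ₂ → θ₁ = 38.01°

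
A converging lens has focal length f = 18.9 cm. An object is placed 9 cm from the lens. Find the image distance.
1/di = 1/f − 1/do → di = -17.18 cm (virtual image)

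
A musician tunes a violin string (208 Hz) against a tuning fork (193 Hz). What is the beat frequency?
15 Hz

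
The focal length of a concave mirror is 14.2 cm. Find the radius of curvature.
R = 2|f| = 28.4 cm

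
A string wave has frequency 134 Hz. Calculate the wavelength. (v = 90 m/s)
λ = v/f = 0.6716 m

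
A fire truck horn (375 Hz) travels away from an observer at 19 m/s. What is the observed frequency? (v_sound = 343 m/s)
f_obs = f·v/(v + v_s) = 355.3 Hz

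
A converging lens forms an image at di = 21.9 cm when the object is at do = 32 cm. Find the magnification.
M = −di/do = -0.6844 (inverted image)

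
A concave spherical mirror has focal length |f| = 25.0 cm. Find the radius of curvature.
R = 2|f| = 50 cm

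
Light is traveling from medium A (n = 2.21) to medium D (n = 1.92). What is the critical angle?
θc = arcsin(n₂/n₁) = 60.32°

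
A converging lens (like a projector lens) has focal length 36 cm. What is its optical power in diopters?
P = 1/f = 2.778 D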